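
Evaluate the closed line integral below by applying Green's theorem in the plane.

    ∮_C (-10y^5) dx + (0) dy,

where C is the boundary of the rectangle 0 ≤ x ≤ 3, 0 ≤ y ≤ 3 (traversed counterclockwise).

Green's theorem converts the closed line integral into a double integral over the enclosed region D:

    ∮_C P dx + Q dy = ∬_D (∂Q/∂x - ∂P/∂y) dA.

Here P = -10y^5, Q = 0, so

    ∂Q/∂x = 0,    ∂P/∂y = -50y^4,
    ∂Q/∂x - ∂P/∂y = 50y^4.

D is the region 0 ≤ x ≤ 3, 0 ≤ y ≤ 3. Evaluating the double integral:

    ∬_D (50y^4) dA = ∫_0^{3} ∫_0^{3} (50y^4) dy dx.

Inner (y from 0 to 3): 2430.
Outer (x from 0 to 3): 7290.

Therefore ∮_C P dx + Q dy = 7290.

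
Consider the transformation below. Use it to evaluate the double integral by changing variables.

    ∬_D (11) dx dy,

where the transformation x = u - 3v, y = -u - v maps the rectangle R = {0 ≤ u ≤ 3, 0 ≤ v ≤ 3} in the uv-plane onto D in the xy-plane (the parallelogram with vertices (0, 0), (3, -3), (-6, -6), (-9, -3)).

Compute the Jacobian determinant of (x, y) with respect to (u, v):

    ∂(x,y)/∂(u,v) = | 1  -3 | = (1)(-1) - (-3)(-1) = -4.
                   | -1  -1 |

Its absolute value is |J| = 4 (the area scaling factor).

Substituting x = u - 3v, y = -u - v into the integrand,

    11 → 11,

so the integral becomes

    ∬_R (11) · |J| du dv = ∫_0^3 ∫_0^3 (44) dv du.

Inner (v): 132.
Outer (u): 396.

Therefore ∬_D (11) dx dy = 396.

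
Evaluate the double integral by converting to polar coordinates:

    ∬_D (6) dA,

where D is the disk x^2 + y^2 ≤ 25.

The region D is 0 ≤ r ≤ 5, 0 ≤ θ ≤ 2π in polar coordinates, where x = r cos(θ), y = r sin(θ), and dA = r dr dθ.

Under the substitution, the integrand becomes 6, so

    ∬_D (6) dA = ∫_{0}^{2π} ∫_{0}^{5} (6) · r dr dθ.

Inner integral (in r): ∫_{0}^{5} (6) · r dr = 75.

Outer integral (in θ): ∫_{0}^{2π} (75) dθ = 150π.

Therefore ∬_D (6) dA = 150π.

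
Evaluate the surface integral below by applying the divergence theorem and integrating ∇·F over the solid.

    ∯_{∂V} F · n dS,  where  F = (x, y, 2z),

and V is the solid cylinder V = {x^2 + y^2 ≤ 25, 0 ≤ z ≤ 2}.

By the divergence theorem,

    ∯_{∂V} F · n dS = ∭_V (∇ · F) dV.

Compute the divergence:
    ∇ · F = ∂F_x/∂x + ∂F_y/∂y + ∂F_z/∂z = 1 + 1 + 2 = 4.

In cylindrical coordinates, x = r cos(θ), y = r sin(θ), z = z, dV = r dr dθ dz, with 0 ≤ r ≤ 5, 0 ≤ θ ≤ 2π, 0 ≤ z ≤ 2.

The integrand, after substitution and multiplying by the volume element, becomes (4) · r, so

    ∭_V (∇·F) dV = ∫_0^{2π} ∫_0^{5} ∫_0^{2} (4) · r dz dr dθ.

Inner (z from 0 to 2): 8r.
Middle (r from 0 to 5): 100.
Outer (θ from 0 to 2π): 200π.

Therefore ∯_{∂V} F · n dS = 200π.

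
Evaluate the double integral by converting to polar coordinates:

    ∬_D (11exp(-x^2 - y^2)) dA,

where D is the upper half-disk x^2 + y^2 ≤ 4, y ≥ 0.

The region D is 0 ≤ r ≤ 2, 0 ≤ θ ≤ π in polar coordinates, where x = r cos(θ), y = r sin(θ), and dA = r dr dθ.

Under the substitution, the integrand becomes 11exp(-r^2), so

    ∬_D (11exp(-x^2 - y^2)) dA = ∫_{0}^{π} ∫_{0}^{2} (11exp(-r^2)) · r dr dθ.

Inner integral (in r): ∫_{0}^{2} (11exp(-r^2)) · r dr = 11/2 - 11exp(-4)/2.

Outer integral (in θ): ∫_{0}^{π} (11/2 - 11exp(-4)/2) dθ = -11π (1 - exp(4))exp(-4)/2.

Therefore ∬_D (11exp(-x^2 - y^2)) dA = -11π (1 - exp(4))exp(-4)/2.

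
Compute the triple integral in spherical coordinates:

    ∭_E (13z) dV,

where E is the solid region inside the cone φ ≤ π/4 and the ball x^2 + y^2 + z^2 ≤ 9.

In spherical coordinates, x = ρ sin(φ) cos(θ), y = ρ sin(φ) sin(θ), z = ρ cos(φ), and dV = ρ^2 sin(φ) dρ dφ dθ.

The integrand becomes 13ρ cos(φ), so

    ∭_E (13z) dV = ∫_{0}^{2π} ∫_{0}^{π/4} ∫_{0}^{3} (13ρ cos(φ)) · ρ^2 sin(φ) dρ dφ dθ.

Inner (ρ): 1053sin(2φ)/8.
Middle (φ): 1053/16.
Outer (θ): 1053π/8.

Therefore the triple integral equals 1053π/8.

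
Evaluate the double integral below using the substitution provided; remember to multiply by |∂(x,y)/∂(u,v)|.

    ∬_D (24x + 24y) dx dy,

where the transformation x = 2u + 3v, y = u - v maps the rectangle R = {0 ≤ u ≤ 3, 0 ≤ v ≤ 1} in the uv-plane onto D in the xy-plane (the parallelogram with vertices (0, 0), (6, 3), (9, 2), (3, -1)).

Compute the Jacobian determinant of (x, y) with respect to (u, v):

    ∂(x,y)/∂(u,v) = | 2  3 | = (2)(-1) - (3)(1) = -5.
                   | 1  -1 |

Its absolute value is |J| = 5 (the area scaling factor).

Substituting x = 2u + 3v, y = u - v into the integrand,

    24x + 24y → 72u + 48v,

so the integral becomes

    ∬_R (72u + 48v) · |J| du dv = ∫_0^3 ∫_0^1 (360u + 240v) dv du.

Inner (v): 360u + 120.
Outer (u): 1980.

Therefore ∬_D (24x + 24y) dx dy = 1980.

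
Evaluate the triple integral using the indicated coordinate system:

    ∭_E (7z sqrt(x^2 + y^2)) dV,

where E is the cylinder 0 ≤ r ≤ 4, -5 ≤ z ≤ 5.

In cylindrical coordinates, x = r cos(θ), y = r sin(θ), z = z, and dV = r dr dθ dz.

The integrand becomes 7r z, so

    ∭_E (7z sqrt(x^2 + y^2)) dV = ∫_{0}^{2π} ∫_{0}^{4} ∫_{-5}^{5} (7r z) · r dz dr dθ.

Inner (z): 0.
Middle (r from 0 to 4): 0.
Outer (θ): 0.

Therefore the triple integral equals 0.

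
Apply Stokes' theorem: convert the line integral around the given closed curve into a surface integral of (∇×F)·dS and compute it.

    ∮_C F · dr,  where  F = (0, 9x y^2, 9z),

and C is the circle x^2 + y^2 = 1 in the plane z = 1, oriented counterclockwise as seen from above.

Let S be the flat disk x^2 + y^2 ≤ 1 in the plane z = 1, with upward unit normal n̂ = ẑ. By Stokes' theorem,

    ∮_C F · dr = ∬_S (∇ × F) · n̂ dS = ∬_D (curl F)_z dA,

where D is the disk x^2 + y^2 ≤ 1.

Compute the curl of F = (0, 9x y^2, 9z):
    (∇ × F)_x = ∂F_z/∂y - ∂F_y/∂z = 0,
    (∇ × F)_y = ∂F_x/∂z - ∂F_z/∂x = 0,
    (∇ × F)_z = ∂F_y/∂x - ∂F_x/∂y = 9y^2.

On z = 1, (curl F)_z = 9y^2.

Convert to polar (x = r cos θ, y = r sin θ, dA = r dr dθ); the integrand becomes 9r^2sin(θ)^2, so

    ∬_D (curl F)_z dA = ∫_0^{2π} ∫_0^{1} (9r^2sin(θ)^2) · r dr dθ.

Inner (r from 0 to 1): 9sin(θ)^2/4.
Outer (θ from 0 to 2π): 9π/4.

Therefore ∮_C F · dr = 9π/4.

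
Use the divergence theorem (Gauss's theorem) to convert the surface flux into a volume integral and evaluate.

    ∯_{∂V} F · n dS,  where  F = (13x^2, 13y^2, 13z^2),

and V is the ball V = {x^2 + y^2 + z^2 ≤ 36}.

By the divergence theorem,

    ∯_{∂V} F · n dS = ∭_V (∇ · F) dV.

Compute the divergence:
    ∇ · F = ∂F_x/∂x + ∂F_y/∂y + ∂F_z/∂z = 26x + 26y + 26z.

In spherical coordinates, x = ρ sin(φ) cos(θ), y = ρ sin(φ) sin(θ), z = ρ cos(φ), dV = ρ^2 sin(φ) dρ dφ dθ, with 0 ≤ ρ ≤ 6, 0 ≤ φ ≤ π, 0 ≤ θ ≤ 2π.

The integrand, after substitution and multiplying by the volume element, becomes (26ρ (sqrt(2)sin(φ)sin(θ + π/4) + cos(φ))) · ρ^2 sin(φ), so

    ∭_V (∇·F) dV = ∫_0^{2π} ∫_0^{π} ∫_0^{6} (26ρ (sqrt(2)sin(φ)sin(θ + π/4) + cos(φ))) · ρ^2 sin(φ) dρ dφ dθ.

Inner (ρ from 0 to 6): 8424(sqrt(2)sin(φ)sin(θ + π/4) + cos(φ))sin(φ).
Middle (φ from 0 to π): 4212sqrt(2)π sin(θ + π/4).
Outer (θ from 0 to 2π): 0.

Therefore ∯_{∂V} F · n dS = 0.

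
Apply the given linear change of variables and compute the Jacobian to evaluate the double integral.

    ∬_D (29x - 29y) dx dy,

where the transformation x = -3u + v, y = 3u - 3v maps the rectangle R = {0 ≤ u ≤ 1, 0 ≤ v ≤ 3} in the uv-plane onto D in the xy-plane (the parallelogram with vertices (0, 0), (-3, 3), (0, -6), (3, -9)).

Compute the Jacobian determinant of (x, y) with respect to (u, v):

    ∂(x,y)/∂(u,v) = | -3  1 | = (-3)(-3) - (1)(3) = 6.
                   | 3  -3 |

Its absolute value is |J| = 6 (the area scaling factor).

Substituting x = -3u + v, y = 3u - 3v into the integrand,

    29x - 29y → -174u + 116v,

so the integral becomes

    ∬_R (-174u + 116v) · |J| du dv = ∫_0^1 ∫_0^3 (-1044u + 696v) dv du.

Inner (v): 3132 - 3132u.
Outer (u): 1566.

Therefore ∬_D (29x - 29y) dx dy = 1566.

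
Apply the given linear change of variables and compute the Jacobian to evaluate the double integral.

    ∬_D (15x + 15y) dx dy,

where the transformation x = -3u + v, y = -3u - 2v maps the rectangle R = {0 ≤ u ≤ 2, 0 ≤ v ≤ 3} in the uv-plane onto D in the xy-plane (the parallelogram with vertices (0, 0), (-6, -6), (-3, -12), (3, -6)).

Compute the Jacobian determinant of (x, y) with respect to (u, v):

    ∂(x,y)/∂(u,v) = | -3  1 | = (-3)(-2) - (1)(-3) = 9.
                   | -3  -2 |

Its absolute value is |J| = 9 (the area scaling factor).

Substituting x = -3u + v, y = -3u - 2v into the integrand,

    15x + 15y → -90u - 15v,

so the integral becomes

    ∬_R (-90u - 15v) · |J| du dv = ∫_0^2 ∫_0^3 (-810u - 135v) dv du.

Inner (v): -2430u - 1215/2.
Outer (u): -6075.

Therefore ∬_D (15x + 15y) dx dy = -6075.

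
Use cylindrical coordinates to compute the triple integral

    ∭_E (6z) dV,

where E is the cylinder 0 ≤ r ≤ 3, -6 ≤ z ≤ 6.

In cylindrical coordinates, x = r cos(θ), y = r sin(θ), z = z, and dV = r dr dθ dz.

The integrand becomes 6z, so

    ∭_E (6z) dV = ∫_{0}^{2π} ∫_{0}^{3} ∫_{-6}^{6} (6z) · r dz dr dθ.

Inner (z): 0.
Middle (r from 0 to 3): 0.
Outer (θ): 0.

Therefore the triple integral equals 0.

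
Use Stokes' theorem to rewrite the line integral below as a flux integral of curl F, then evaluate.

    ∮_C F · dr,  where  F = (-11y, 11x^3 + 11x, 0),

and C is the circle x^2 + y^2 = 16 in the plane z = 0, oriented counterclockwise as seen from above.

Let S be the flat disk x^2 + y^2 ≤ 16 in the plane z = 0, with upward unit normal n̂ = ẑ. By Stokes' theorem,

    ∮_C F · dr = ∬_S (∇ × F) · n̂ dS = ∬_D (curl F)_z dA,

where D is the disk x^2 + y^2 ≤ 16.

Compute the curl of F = (-11y, 11x^3 + 11x, 0):
    (∇ × F)_x = ∂F_z/∂y - ∂F_y/∂z = 0,
    (∇ × F)_y = ∂F_x/∂z - ∂F_z/∂x = 0,
    (∇ × F)_z = ∂F_y/∂x - ∂F_x/∂y = 33x^2 + 22.

On z = 0, (curl F)_z = 33x^2 + 22.

Convert to polar (x = r cos θ, y = r sin θ, dA = r dr dθ); the integrand becomes 33r^2cos(θ)^2 + 22, so

    ∬_D (curl F)_z dA = ∫_0^{2π} ∫_0^{4} (33r^2cos(θ)^2 + 22) · r dr dθ.

Inner (r from 0 to 4): 2112cos(θ)^2 + 176.
Outer (θ from 0 to 2π): 2464π.

Therefore ∮_C F · dr = 2464π.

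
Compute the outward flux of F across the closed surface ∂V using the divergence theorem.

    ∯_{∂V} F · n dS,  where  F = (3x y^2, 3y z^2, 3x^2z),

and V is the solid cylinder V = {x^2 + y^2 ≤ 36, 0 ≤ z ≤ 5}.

By the divergence theorem,

    ∯_{∂V} F · n dS = ∭_V (∇ · F) dV.

Compute the divergence:
    ∇ · F = ∂F_x/∂x + ∂F_y/∂y + ∂F_z/∂z = 3y^2 + 3z^2 + 3x^2 = 3x^2 + 3y^2 + 3z^2.

In cylindrical coordinates, x = r cos(θ), y = r sin(θ), z = z, dV = r dr dθ dz, with 0 ≤ r ≤ 6, 0 ≤ θ ≤ 2π, 0 ≤ z ≤ 5.

The integrand, after substitution and multiplying by the volume element, becomes (3r^2 + 3z^2) · r, so

    ∭_V (∇·F) dV = ∫_0^{2π} ∫_0^{6} ∫_0^{5} (3r^2 + 3z^2) · r dz dr dθ.

Inner (z from 0 to 5): 15r^3 + 125r.
Middle (r from 0 to 6): 7110.
Outer (θ from 0 to 2π): 14220π.

Therefore ∯_{∂V} F · n dS = 14220π.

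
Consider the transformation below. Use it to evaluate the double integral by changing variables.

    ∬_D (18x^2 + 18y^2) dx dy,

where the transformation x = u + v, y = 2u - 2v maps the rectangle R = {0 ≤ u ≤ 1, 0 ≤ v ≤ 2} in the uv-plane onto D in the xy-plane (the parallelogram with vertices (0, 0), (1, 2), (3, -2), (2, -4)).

Compute the Jacobian determinant of (x, y) with respect to (u, v):

    ∂(x,y)/∂(u,v) = | 1  1 | = (1)(-2) - (1)(2) = -4.
                   | 2  -2 |

Its absolute value is |J| = 4 (the area scaling factor).

Substituting x = u + v, y = 2u - 2v into the integrand,

    18x^2 + 18y^2 → 90u^2 - 108u v + 90v^2,

so the integral becomes

    ∬_R (90u^2 - 108u v + 90v^2) · |J| du dv = ∫_0^1 ∫_0^2 (360u^2 - 432u v + 360v^2) dv du.

Inner (v): 720u^2 - 864u + 960.
Outer (u): 768.

Therefore ∬_D (18x^2 + 18y^2) dx dy = 768.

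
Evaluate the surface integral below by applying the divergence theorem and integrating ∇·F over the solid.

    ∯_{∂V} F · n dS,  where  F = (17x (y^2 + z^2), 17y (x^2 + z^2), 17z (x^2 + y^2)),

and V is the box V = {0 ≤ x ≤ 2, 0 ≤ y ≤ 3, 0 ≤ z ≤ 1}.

By the divergence theorem,

    ∯_{∂V} F · n dS = ∭_V (∇ · F) dV.

Compute the divergence:
    ∇ · F = ∂F_x/∂x + ∂F_y/∂y + ∂F_z/∂z = 17y^2 + 17z^2 + 17x^2 + 17z^2 + 17x^2 + 17y^2 = 34x^2 + 34y^2 + 34z^2.

V is a rectangular box, so dV = dx dy dz with 0 ≤ x ≤ 2, 0 ≤ y ≤ 3, 0 ≤ z ≤ 1.

Integrate (34x^2 + 34y^2 + 34z^2) over V as an iterated integral:

    ∭_V (∇·F) dV = ∫_0^{2} ∫_0^{3} ∫_0^{1} (34x^2 + 34y^2 + 34z^2) dz dy dx.

Inner (z from 0 to 1): 34x^2 + 34y^2 + 34/3.
Middle (y from 0 to 3): 102x^2 + 340.
Outer (x from 0 to 2): 952.

Therefore ∯_{∂V} F · n dS = 952.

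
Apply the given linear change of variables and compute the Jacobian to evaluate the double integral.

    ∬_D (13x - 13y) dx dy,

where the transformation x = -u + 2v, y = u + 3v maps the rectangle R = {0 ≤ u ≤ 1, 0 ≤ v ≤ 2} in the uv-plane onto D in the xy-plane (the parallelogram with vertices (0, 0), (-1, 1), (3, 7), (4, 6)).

Compute the Jacobian determinant of (x, y) with respect to (u, v):

    ∂(x,y)/∂(u,v) = | -1  2 | = (-1)(3) - (2)(1) = -5.
                   | 1  3 |

Its absolute value is |J| = 5 (the area scaling factor).

Substituting x = -u + 2v, y = u + 3v into the integrand,

    13x - 13y → -26u - 13v,

so the integral becomes

    ∬_R (-26u - 13v) · |J| du dv = ∫_0^1 ∫_0^2 (-130u - 65v) dv du.

Inner (v): -260u - 130.
Outer (u): -260.

Therefore ∬_D (13x - 13y) dx dy = -260.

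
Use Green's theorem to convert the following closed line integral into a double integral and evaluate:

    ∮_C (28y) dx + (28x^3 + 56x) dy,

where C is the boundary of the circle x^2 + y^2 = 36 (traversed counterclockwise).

Green's theorem converts the closed line integral into a double integral over the enclosed region D:

    ∮_C P dx + Q dy = ∬_D (∂Q/∂x - ∂P/∂y) dA.

Here P = 28y, Q = 28x^3 + 56x, so

    ∂Q/∂x = 84x^2 + 56,    ∂P/∂y = 28,
    ∂Q/∂x - ∂P/∂y = 84x^2 + 28.

D is the region x^2 + y^2 ≤ 36. Evaluating the double integral:

In polar coordinates (x = r cos θ, y = r sin θ, dA = r dr dθ) the integrand becomes 84r^2cos(θ)^2 + 28, so

    ∬_D (84x^2 + 28) dA = ∫_0^{2π} ∫_0^{6} (84r^2cos(θ)^2 + 28) · r dr dθ.

Inner (r from 0 to 6): 27216cos(θ)^2 + 504.
Outer (θ from 0 to 2π): 28224π.

Therefore ∮_C P dx + Q dy = 28224π.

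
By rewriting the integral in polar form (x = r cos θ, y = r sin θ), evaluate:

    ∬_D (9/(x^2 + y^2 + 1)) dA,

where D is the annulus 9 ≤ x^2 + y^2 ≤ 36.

The region D is 3 ≤ r ≤ 6, 0 ≤ θ ≤ 2π in polar coordinates, where x = r cos(θ), y = r sin(θ), and dA = r dr dθ.

Under the substitution, the integrand becomes 9/(r^2 + 1), so

    ∬_D (9/(x^2 + y^2 + 1)) dA = ∫_{0}^{2π} ∫_{3}^{6} (9/(r^2 + 1)) · r dr dθ.

Inner integral (in r): ∫_{3}^{6} (9/(r^2 + 1)) · r dr = log(1874161sqrt(370)/100000).

Outer integral (in θ): ∫_{0}^{2π} (log(1874161sqrt(370)/100000)) dθ = log((1874161sqrt(370)/100000)^(2π)).

Therefore ∬_D (9/(x^2 + y^2 + 1)) dA = log((1874161sqrt(370)/100000)^(2π)).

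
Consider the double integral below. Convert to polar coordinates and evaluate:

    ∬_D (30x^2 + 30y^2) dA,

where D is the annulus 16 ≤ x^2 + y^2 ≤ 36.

The region D is 4 ≤ r ≤ 6, 0 ≤ θ ≤ 2π in polar coordinates, where x = r cos(θ), y = r sin(θ), and dA = r dr dθ.

Under the substitution, the integrand becomes 30r^2, so

    ∬_D (30x^2 + 30y^2) dA = ∫_{0}^{2π} ∫_{4}^{6} (30r^2) · r dr dθ.

Inner integral (in r): ∫_{4}^{6} (30r^2) · r dr = 7800.

Outer integral (in θ): ∫_{0}^{2π} (7800) dθ = 15600π.

Therefore ∬_D (30x^2 + 30y^2) dA = 15600π.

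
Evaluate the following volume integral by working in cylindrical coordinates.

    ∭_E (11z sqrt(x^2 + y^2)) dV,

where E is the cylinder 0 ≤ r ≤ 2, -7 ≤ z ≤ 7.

In cylindrical coordinates, x = r cos(θ), y = r sin(θ), z = z, and dV = r dr dθ dz.

The integrand becomes 11r z, so

    ∭_E (11z sqrt(x^2 + y^2)) dV = ∫_{0}^{2π} ∫_{0}^{2} ∫_{-7}^{7} (11r z) · r dz dr dθ.

Inner (z): 0.
Middle (r from 0 to 2): 0.
Outer (θ): 0.

Therefore the triple integral equals 0.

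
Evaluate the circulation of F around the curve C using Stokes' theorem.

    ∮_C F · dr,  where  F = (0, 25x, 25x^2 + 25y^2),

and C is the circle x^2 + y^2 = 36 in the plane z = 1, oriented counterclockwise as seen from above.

Let S be the flat disk x^2 + y^2 ≤ 36 in the plane z = 1, with upward unit normal n̂ = ẑ. By Stokes' theorem,

    ∮_C F · dr = ∬_S (∇ × F) · n̂ dS = ∬_D (curl F)_z dA,

where D is the disk x^2 + y^2 ≤ 36.

Compute the curl of F = (0, 25x, 25x^2 + 25y^2):
    (∇ × F)_x = ∂F_z/∂y - ∂F_y/∂z = 50y,
    (∇ × F)_y = ∂F_x/∂z - ∂F_z/∂x = -50x,
    (∇ × F)_z = ∂F_y/∂x - ∂F_x/∂y = 25.

On z = 1, (curl F)_z = 25.

Convert to polar (x = r cos θ, y = r sin θ, dA = r dr dθ); the integrand becomes 25, so

    ∬_D (curl F)_z dA = ∫_0^{2π} ∫_0^{6} (25) · r dr dθ.

Inner (r from 0 to 6): 450.
Outer (θ from 0 to 2π): 900π.

Therefore ∮_C F · dr = 900π.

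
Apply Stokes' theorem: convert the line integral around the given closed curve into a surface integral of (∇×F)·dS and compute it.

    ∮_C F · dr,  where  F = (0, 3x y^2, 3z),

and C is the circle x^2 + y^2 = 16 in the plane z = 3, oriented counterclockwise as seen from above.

Let S be the flat disk x^2 + y^2 ≤ 16 in the plane z = 3, with upward unit normal n̂ = ẑ. By Stokes' theorem,

    ∮_C F · dr = ∬_S (∇ × F) · n̂ dS = ∬_D (curl F)_z dA,

where D is the disk x^2 + y^2 ≤ 16.

Compute the curl of F = (0, 3x y^2, 3z):
    (∇ × F)_x = ∂F_z/∂y - ∂F_y/∂z = 0,
    (∇ × F)_y = ∂F_x/∂z - ∂F_z/∂x = 0,
    (∇ × F)_z = ∂F_y/∂x - ∂F_x/∂y = 3y^2.

On z = 3, (curl F)_z = 3y^2.

Convert to polar (x = r cos θ, y = r sin θ, dA = r dr dθ); the integrand becomes 3r^2sin(θ)^2, so

    ∬_D (curl F)_z dA = ∫_0^{2π} ∫_0^{4} (3r^2sin(θ)^2) · r dr dθ.

Inner (r from 0 to 4): 192sin(θ)^2.
Outer (θ from 0 to 2π): 192π.

Therefore ∮_C F · dr = 192π.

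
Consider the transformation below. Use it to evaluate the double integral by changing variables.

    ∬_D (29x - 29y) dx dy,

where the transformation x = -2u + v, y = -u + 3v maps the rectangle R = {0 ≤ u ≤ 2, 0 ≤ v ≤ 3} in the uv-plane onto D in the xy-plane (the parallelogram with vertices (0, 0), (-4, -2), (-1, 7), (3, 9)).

Compute the Jacobian determinant of (x, y) with respect to (u, v):

    ∂(x,y)/∂(u,v) = | -2  1 | = (-2)(3) - (1)(-1) = -5.
                   | -1  3 |

Its absolute value is |J| = 5 (the area scaling factor).

Substituting x = -2u + v, y = -u + 3v into the integrand,

    29x - 29y → -29u - 58v,

so the integral becomes

    ∬_R (-29u - 58v) · |J| du dv = ∫_0^2 ∫_0^3 (-145u - 290v) dv du.

Inner (v): -435u - 1305.
Outer (u): -3480.

Therefore ∬_D (29x - 29y) dx dy = -3480.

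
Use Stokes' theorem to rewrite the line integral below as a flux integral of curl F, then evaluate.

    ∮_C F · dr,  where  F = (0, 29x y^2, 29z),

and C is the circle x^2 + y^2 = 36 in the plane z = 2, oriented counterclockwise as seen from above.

Let S be the flat disk x^2 + y^2 ≤ 36 in the plane z = 2, with upward unit normal n̂ = ẑ. By Stokes' theorem,

    ∮_C F · dr = ∬_S (∇ × F) · n̂ dS = ∬_D (curl F)_z dA,

where D is the disk x^2 + y^2 ≤ 36.

Compute the curl of F = (0, 29x y^2, 29z):
    (∇ × F)_x = ∂F_z/∂y - ∂F_y/∂z = 0,
    (∇ × F)_y = ∂F_x/∂z - ∂F_z/∂x = 0,
    (∇ × F)_z = ∂F_y/∂x - ∂F_x/∂y = 29y^2.

On z = 2, (curl F)_z = 29y^2.

Convert to polar (x = r cos θ, y = r sin θ, dA = r dr dθ); the integrand becomes 29r^2sin(θ)^2, so

    ∬_D (curl F)_z dA = ∫_0^{2π} ∫_0^{6} (29r^2sin(θ)^2) · r dr dθ.

Inner (r from 0 to 6): 9396sin(θ)^2.
Outer (θ from 0 to 2π): 9396π.

Therefore ∮_C F · dr = 9396π.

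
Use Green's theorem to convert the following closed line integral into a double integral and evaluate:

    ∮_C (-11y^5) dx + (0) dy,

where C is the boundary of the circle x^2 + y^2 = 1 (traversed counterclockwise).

Green's theorem converts the closed line integral into a double integral over the enclosed region D:

    ∮_C P dx + Q dy = ∬_D (∂Q/∂x - ∂P/∂y) dA.

Here P = -11y^5, Q = 0, so

    ∂Q/∂x = 0,    ∂P/∂y = -55y^4,
    ∂Q/∂x - ∂P/∂y = 55y^4.

D is the region x^2 + y^2 ≤ 1. Evaluating the double integral:

In polar coordinates (x = r cos θ, y = r sin θ, dA = r dr dθ) the integrand becomes 55r^4sin(θ)^4, so

    ∬_D (55y^4) dA = ∫_0^{2π} ∫_0^{1} (55r^4sin(θ)^4) · r dr dθ.

Inner (r from 0 to 1): 55sin(θ)^4/6.
Outer (θ from 0 to 2π): 55π/8.

Therefore ∮_C P dx + Q dy = 55π/8.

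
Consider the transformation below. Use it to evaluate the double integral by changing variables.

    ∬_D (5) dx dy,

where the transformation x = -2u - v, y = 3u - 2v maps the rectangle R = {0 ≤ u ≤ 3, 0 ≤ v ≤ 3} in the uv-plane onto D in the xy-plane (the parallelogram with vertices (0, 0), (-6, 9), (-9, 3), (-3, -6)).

Compute the Jacobian determinant of (x, y) with respect to (u, v):

    ∂(x,y)/∂(u,v) = | -2  -1 | = (-2)(-2) - (-1)(3) = 7.
                   | 3  -2 |

Its absolute value is |J| = 7 (the area scaling factor).

Substituting x = -2u - v, y = 3u - 2v into the integrand,

    5 → 5,

so the integral becomes

    ∬_R (5) · |J| du dv = ∫_0^3 ∫_0^3 (35) dv du.

Inner (v): 105.
Outer (u): 315.

Therefore ∬_D (5) dx dy = 315.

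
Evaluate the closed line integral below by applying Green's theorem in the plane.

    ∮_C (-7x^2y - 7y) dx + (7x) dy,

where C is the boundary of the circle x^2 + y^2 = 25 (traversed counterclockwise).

Green's theorem converts the closed line integral into a double integral over the enclosed region D:

    ∮_C P dx + Q dy = ∬_D (∂Q/∂x - ∂P/∂y) dA.

Here P = -7x^2y - 7y, Q = 7x, so

    ∂Q/∂x = 7,    ∂P/∂y = -7x^2 - 7,
    ∂Q/∂x - ∂P/∂y = 7x^2 + 14.

D is the region x^2 + y^2 ≤ 25. Evaluating the double integral:

In polar coordinates (x = r cos θ, y = r sin θ, dA = r dr dθ) the integrand becomes 7r^2cos(θ)^2 + 14, so

    ∬_D (7x^2 + 14) dA = ∫_0^{2π} ∫_0^{5} (7r^2cos(θ)^2 + 14) · r dr dθ.

Inner (r from 0 to 5): 4375cos(θ)^2/4 + 175.
Outer (θ from 0 to 2π): 5775π/4.

Therefore ∮_C P dx + Q dy = 5775π/4.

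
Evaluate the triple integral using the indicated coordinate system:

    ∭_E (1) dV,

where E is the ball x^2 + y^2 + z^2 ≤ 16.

In spherical coordinates, x = ρ sin(φ) cos(θ), y = ρ sin(φ) sin(θ), z = ρ cos(φ), and dV = ρ^2 sin(φ) dρ dφ dθ.

The integrand becomes 1, so

    ∭_E (1) dV = ∫_{0}^{2π} ∫_{0}^{π} ∫_{0}^{4} (1) · ρ^2 sin(φ) dρ dφ dθ.

Inner (ρ): 64sin(φ)/3.
Middle (φ): 128/3.
Outer (θ): 256π/3.

Therefore the triple integral equals 256π/3.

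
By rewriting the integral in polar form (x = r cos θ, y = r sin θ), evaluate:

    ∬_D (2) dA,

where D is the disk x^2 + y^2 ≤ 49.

The region D is 0 ≤ r ≤ 7, 0 ≤ θ ≤ 2π in polar coordinates, where x = r cos(θ), y = r sin(θ), and dA = r dr dθ.

Under the substitution, the integrand becomes 2, so

    ∬_D (2) dA = ∫_{0}^{2π} ∫_{0}^{7} (2) · r dr dθ.

Inner integral (in r): ∫_{0}^{7} (2) · r dr = 49.

Outer integral (in θ): ∫_{0}^{2π} (49) dθ = 98π.

Therefore ∬_D (2) dA = 98π.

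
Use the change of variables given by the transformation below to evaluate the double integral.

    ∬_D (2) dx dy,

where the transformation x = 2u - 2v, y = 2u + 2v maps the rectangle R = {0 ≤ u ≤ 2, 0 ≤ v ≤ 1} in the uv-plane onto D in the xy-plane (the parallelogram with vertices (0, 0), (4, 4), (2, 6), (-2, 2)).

Compute the Jacobian determinant of (x, y) with respect to (u, v):

    ∂(x,y)/∂(u,v) = | 2  -2 | = (2)(2) - (-2)(2) = 8.
                   | 2  2 |

Its absolute value is |J| = 8 (the area scaling factor).

Substituting x = 2u - 2v, y = 2u + 2v into the integrand,

    2 → 2,

so the integral becomes

    ∬_R (2) · |J| du dv = ∫_0^2 ∫_0^1 (16) dv du.

Inner (v): 16.
Outer (u): 32.

Therefore ∬_D (2) dx dy = 32.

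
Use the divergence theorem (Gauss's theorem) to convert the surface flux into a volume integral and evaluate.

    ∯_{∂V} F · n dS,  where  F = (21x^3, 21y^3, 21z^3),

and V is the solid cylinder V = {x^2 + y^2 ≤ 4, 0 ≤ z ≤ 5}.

By the divergence theorem,

    ∯_{∂V} F · n dS = ∭_V (∇ · F) dV.

Compute the divergence:
    ∇ · F = ∂F_x/∂x + ∂F_y/∂y + ∂F_z/∂z = 63x^2 + 63y^2 + 63z^2.

In cylindrical coordinates, x = r cos(θ), y = r sin(θ), z = z, dV = r dr dθ dz, with 0 ≤ r ≤ 2, 0 ≤ θ ≤ 2π, 0 ≤ z ≤ 5.

The integrand, after substitution and multiplying by the volume element, becomes (63r^2 + 63z^2) · r, so

    ∭_V (∇·F) dV = ∫_0^{2π} ∫_0^{2} ∫_0^{5} (63r^2 + 63z^2) · r dz dr dθ.

Inner (z from 0 to 5): 315r^3 + 2625r.
Middle (r from 0 to 2): 6510.
Outer (θ from 0 to 2π): 13020π.

Therefore ∯_{∂V} F · n dS = 13020π.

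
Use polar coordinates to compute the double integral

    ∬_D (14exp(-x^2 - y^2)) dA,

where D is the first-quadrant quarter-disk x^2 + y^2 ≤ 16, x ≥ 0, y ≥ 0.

The region D is 0 ≤ r ≤ 4, 0 ≤ θ ≤ π/2 in polar coordinates, where x = r cos(θ), y = r sin(θ), and dA = r dr dθ.

Under the substitution, the integrand becomes 14exp(-r^2), so

    ∬_D (14exp(-x^2 - y^2)) dA = ∫_{0}^{π/2} ∫_{0}^{4} (14exp(-r^2)) · r dr dθ.

Inner integral (in r): ∫_{0}^{4} (14exp(-r^2)) · r dr = 7 - 7exp(-16).

Outer integral (in θ): ∫_{0}^{π/2} (7 - 7exp(-16)) dθ = -7π (1 - exp(16))exp(-16)/2.

Therefore ∬_D (14exp(-x^2 - y^2)) dA = -7π (1 - exp(16))exp(-16)/2.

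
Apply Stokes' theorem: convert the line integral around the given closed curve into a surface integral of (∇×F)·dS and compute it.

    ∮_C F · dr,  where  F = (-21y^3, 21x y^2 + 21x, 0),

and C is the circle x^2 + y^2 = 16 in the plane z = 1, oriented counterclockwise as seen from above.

Let S be the flat disk x^2 + y^2 ≤ 16 in the plane z = 1, with upward unit normal n̂ = ẑ. By Stokes' theorem,

    ∮_C F · dr = ∬_S (∇ × F) · n̂ dS = ∬_D (curl F)_z dA,

where D is the disk x^2 + y^2 ≤ 16.

Compute the curl of F = (-21y^3, 21x y^2 + 21x, 0):
    (∇ × F)_x = ∂F_z/∂y - ∂F_y/∂z = 0,
    (∇ × F)_y = ∂F_x/∂z - ∂F_z/∂x = 0,
    (∇ × F)_z = ∂F_y/∂x - ∂F_x/∂y = 84y^2 + 21.

On z = 1, (curl F)_z = 84y^2 + 21.

Convert to polar (x = r cos θ, y = r sin θ, dA = r dr dθ); the integrand becomes 84r^2sin(θ)^2 + 21, so

    ∬_D (curl F)_z dA = ∫_0^{2π} ∫_0^{4} (84r^2sin(θ)^2 + 21) · r dr dθ.

Inner (r from 0 to 4): 5376sin(θ)^2 + 168.
Outer (θ from 0 to 2π): 5712π.

Therefore ∮_C F · dr = 5712π.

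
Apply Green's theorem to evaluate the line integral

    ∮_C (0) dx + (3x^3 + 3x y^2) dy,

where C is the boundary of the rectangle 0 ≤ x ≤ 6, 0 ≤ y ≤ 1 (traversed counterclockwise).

Green's theorem converts the closed line integral into a double integral over the enclosed region D:

    ∮_C P dx + Q dy = ∬_D (∂Q/∂x - ∂P/∂y) dA.

Here P = 0, Q = 3x^3 + 3x y^2, so

    ∂Q/∂x = 9x^2 + 3y^2,    ∂P/∂y = 0,
    ∂Q/∂x - ∂P/∂y = 9x^2 + 3y^2.

D is the region 0 ≤ x ≤ 6, 0 ≤ y ≤ 1. Evaluating the double integral:

    ∬_D (9x^2 + 3y^2) dA = ∫_0^{6} ∫_0^{1} (9x^2 + 3y^2) dy dx.

Inner (y from 0 to 1): 9x^2 + 1.
Outer (x from 0 to 6): 654.

Therefore ∮_C P dx + Q dy = 654.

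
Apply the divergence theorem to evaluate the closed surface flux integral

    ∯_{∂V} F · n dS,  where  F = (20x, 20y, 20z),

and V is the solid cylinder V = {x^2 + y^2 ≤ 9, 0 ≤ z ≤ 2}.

By the divergence theorem,

    ∯_{∂V} F · n dS = ∭_V (∇ · F) dV.

Compute the divergence:
    ∇ · F = ∂F_x/∂x + ∂F_y/∂y + ∂F_z/∂z = 20 + 20 + 20 = 60.

In cylindrical coordinates, x = r cos(θ), y = r sin(θ), z = z, dV = r dr dθ dz, with 0 ≤ r ≤ 3, 0 ≤ θ ≤ 2π, 0 ≤ z ≤ 2.

The integrand, after substitution and multiplying by the volume element, becomes (60) · r, so

    ∭_V (∇·F) dV = ∫_0^{2π} ∫_0^{3} ∫_0^{2} (60) · r dz dr dθ.

Inner (z from 0 to 2): 120r.
Middle (r from 0 to 3): 540.
Outer (θ from 0 to 2π): 1080π.

Therefore ∯_{∂V} F · n dS = 1080π.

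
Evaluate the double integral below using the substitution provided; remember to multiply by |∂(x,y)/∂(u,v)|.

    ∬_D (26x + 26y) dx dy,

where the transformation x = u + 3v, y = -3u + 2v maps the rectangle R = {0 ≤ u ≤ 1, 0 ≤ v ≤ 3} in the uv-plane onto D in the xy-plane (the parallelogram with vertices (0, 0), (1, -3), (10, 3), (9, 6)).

Compute the Jacobian determinant of (x, y) with respect to (u, v):

    ∂(x,y)/∂(u,v) = | 1  3 | = (1)(2) - (3)(-3) = 11.
                   | -3  2 |

Its absolute value is |J| = 11 (the area scaling factor).

Substituting x = u + 3v, y = -3u + 2v into the integrand,

    26x + 26y → -52u + 130v,

so the integral becomes

    ∬_R (-52u + 130v) · |J| du dv = ∫_0^1 ∫_0^3 (-572u + 1430v) dv du.

Inner (v): 6435 - 1716u.
Outer (u): 5577.

Therefore ∬_D (26x + 26y) dx dy = 5577.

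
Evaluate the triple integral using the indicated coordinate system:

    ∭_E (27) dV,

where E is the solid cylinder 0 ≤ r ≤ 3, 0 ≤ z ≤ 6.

In cylindrical coordinates, x = r cos(θ), y = r sin(θ), z = z, and dV = r dr dθ dz.

The integrand becomes 27, so

    ∭_E (27) dV = ∫_{0}^{2π} ∫_{0}^{3} ∫_{0}^{6} (27) · r dz dr dθ.

Inner (z): 162r.
Middle (r from 0 to 3): 729.
Outer (θ): 1458π.

Therefore the triple integral equals 1458π.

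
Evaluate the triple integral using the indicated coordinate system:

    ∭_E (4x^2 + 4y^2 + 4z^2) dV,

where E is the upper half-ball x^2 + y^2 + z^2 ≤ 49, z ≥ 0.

In spherical coordinates, x = ρ sin(φ) cos(θ), y = ρ sin(φ) sin(θ), z = ρ cos(φ), and dV = ρ^2 sin(φ) dρ dφ dθ.

The integrand becomes 4ρ^2, so

    ∭_E (4x^2 + 4y^2 + 4z^2) dV = ∫_{0}^{2π} ∫_{0}^{π/2} ∫_{0}^{7} (4ρ^2) · ρ^2 sin(φ) dρ dφ dθ.

Inner (ρ): 67228sin(φ)/5.
Middle (φ): 67228/5.
Outer (θ): 134456π/5.

Therefore the triple integral equals 134456π/5.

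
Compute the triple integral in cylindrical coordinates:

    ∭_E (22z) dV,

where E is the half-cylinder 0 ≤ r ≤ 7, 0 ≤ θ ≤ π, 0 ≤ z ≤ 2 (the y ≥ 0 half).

In cylindrical coordinates, x = r cos(θ), y = r sin(θ), z = z, and dV = r dr dθ dz.

The integrand becomes 22z, so

    ∭_E (22z) dV = ∫_{0}^{π} ∫_{0}^{7} ∫_{0}^{2} (22z) · r dz dr dθ.

Inner (z): 44r.
Middle (r from 0 to 7): 1078.
Outer (θ): 1078π.

Therefore the triple integral equals 1078π.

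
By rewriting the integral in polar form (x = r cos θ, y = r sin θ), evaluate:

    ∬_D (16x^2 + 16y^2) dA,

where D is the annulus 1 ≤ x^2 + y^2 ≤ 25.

The region D is 1 ≤ r ≤ 5, 0 ≤ θ ≤ 2π in polar coordinates, where x = r cos(θ), y = r sin(θ), and dA = r dr dθ.

Under the substitution, the integrand becomes 16r^2, so

    ∬_D (16x^2 + 16y^2) dA = ∫_{0}^{2π} ∫_{1}^{5} (16r^2) · r dr dθ.

Inner integral (in r): ∫_{1}^{5} (16r^2) · r dr = 2496.

Outer integral (in θ): ∫_{0}^{2π} (2496) dθ = 4992π.

Therefore ∬_D (16x^2 + 16y^2) dA = 4992π.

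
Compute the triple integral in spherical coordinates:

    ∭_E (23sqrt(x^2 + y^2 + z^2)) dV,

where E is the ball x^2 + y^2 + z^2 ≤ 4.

In spherical coordinates, x = ρ sin(φ) cos(θ), y = ρ sin(φ) sin(θ), z = ρ cos(φ), and dV = ρ^2 sin(φ) dρ dφ dθ.

The integrand becomes 23ρ, so

    ∭_E (23sqrt(x^2 + y^2 + z^2)) dV = ∫_{0}^{2π} ∫_{0}^{π} ∫_{0}^{2} (23ρ) · ρ^2 sin(φ) dρ dφ dθ.

Inner (ρ): 92sin(φ).
Middle (φ): 184.
Outer (θ): 368π.

Therefore the triple integral equals 368π.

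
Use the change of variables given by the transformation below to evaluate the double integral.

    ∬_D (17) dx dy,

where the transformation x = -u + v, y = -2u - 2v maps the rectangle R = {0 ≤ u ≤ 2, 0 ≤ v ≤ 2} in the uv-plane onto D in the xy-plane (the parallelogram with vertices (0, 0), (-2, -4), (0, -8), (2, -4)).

Compute the Jacobian determinant of (x, y) with respect to (u, v):

    ∂(x,y)/∂(u,v) = | -1  1 | = (-1)(-2) - (1)(-2) = 4.
                   | -2  -2 |

Its absolute value is |J| = 4 (the area scaling factor).

Substituting x = -u + v, y = -2u - 2v into the integrand,

    17 → 17,

so the integral becomes

    ∬_R (17) · |J| du dv = ∫_0^2 ∫_0^2 (68) dv du.

Inner (v): 136.
Outer (u): 272.

Therefore ∬_D (17) dx dy = 272.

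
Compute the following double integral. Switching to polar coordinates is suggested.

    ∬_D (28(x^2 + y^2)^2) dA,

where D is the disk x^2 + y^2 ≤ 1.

The region D is 0 ≤ r ≤ 1, 0 ≤ θ ≤ 2π in polar coordinates, where x = r cos(θ), y = r sin(θ), and dA = r dr dθ.

Under the substitution, the integrand becomes 28r^4, so

    ∬_D (28(x^2 + y^2)^2) dA = ∫_{0}^{2π} ∫_{0}^{1} (28r^4) · r dr dθ.

Inner integral (in r): ∫_{0}^{1} (28r^4) · r dr = 14/3.

Outer integral (in θ): ∫_{0}^{2π} (14/3) dθ = 28π/3.

Therefore ∬_D (28(x^2 + y^2)^2) dA = 28π/3.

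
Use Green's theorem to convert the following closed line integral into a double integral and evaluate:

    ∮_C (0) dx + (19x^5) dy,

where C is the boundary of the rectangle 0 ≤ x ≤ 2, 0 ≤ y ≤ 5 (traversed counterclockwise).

Green's theorem converts the closed line integral into a double integral over the enclosed region D:

    ∮_C P dx + Q dy = ∬_D (∂Q/∂x - ∂P/∂y) dA.

Here P = 0, Q = 19x^5, so

    ∂Q/∂x = 95x^4,    ∂P/∂y = 0,
    ∂Q/∂x - ∂P/∂y = 95x^4.

D is the region 0 ≤ x ≤ 2, 0 ≤ y ≤ 5. Evaluating the double integral:

    ∬_D (95x^4) dA = ∫_0^{2} ∫_0^{5} (95x^4) dy dx.

Inner (y from 0 to 5): 475x^4.
Outer (x from 0 to 2): 3040.

Therefore ∮_C P dx + Q dy = 3040.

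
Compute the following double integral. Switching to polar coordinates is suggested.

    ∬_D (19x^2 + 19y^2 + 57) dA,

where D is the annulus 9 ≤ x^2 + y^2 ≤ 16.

The region D is 3 ≤ r ≤ 4, 0 ≤ θ ≤ 2π in polar coordinates, where x = r cos(θ), y = r sin(θ), and dA = r dr dθ.

Under the substitution, the integrand becomes 19r^2 + 57, so

    ∬_D (19x^2 + 19y^2 + 57) dA = ∫_{0}^{2π} ∫_{3}^{4} (19r^2 + 57) · r dr dθ.

Inner integral (in r): ∫_{3}^{4} (19r^2 + 57) · r dr = 4123/4.

Outer integral (in θ): ∫_{0}^{2π} (4123/4) dθ = 4123π/2.

Therefore ∬_D (19x^2 + 19y^2 + 57) dA = 4123π/2.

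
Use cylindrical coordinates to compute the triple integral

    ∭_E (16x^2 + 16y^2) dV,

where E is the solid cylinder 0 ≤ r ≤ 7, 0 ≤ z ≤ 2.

In cylindrical coordinates, x = r cos(θ), y = r sin(θ), z = z, and dV = r dr dθ dz.

The integrand becomes 16r^2, so

    ∭_E (16x^2 + 16y^2) dV = ∫_{0}^{2π} ∫_{0}^{7} ∫_{0}^{2} (16r^2) · r dz dr dθ.

Inner (z): 32r^3.
Middle (r from 0 to 7): 19208.
Outer (θ): 38416π.

Therefore the triple integral equals 38416π.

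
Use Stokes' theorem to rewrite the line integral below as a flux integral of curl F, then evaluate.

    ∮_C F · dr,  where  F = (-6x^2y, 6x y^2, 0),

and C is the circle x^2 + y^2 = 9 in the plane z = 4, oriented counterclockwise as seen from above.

Let S be the flat disk x^2 + y^2 ≤ 9 in the plane z = 4, with upward unit normal n̂ = ẑ. By Stokes' theorem,

    ∮_C F · dr = ∬_S (∇ × F) · n̂ dS = ∬_D (curl F)_z dA,

where D is the disk x^2 + y^2 ≤ 9.

Compute the curl of F = (-6x^2y, 6x y^2, 0):
    (∇ × F)_x = ∂F_z/∂y - ∂F_y/∂z = 0,
    (∇ × F)_y = ∂F_x/∂z - ∂F_z/∂x = 0,
    (∇ × F)_z = ∂F_y/∂x - ∂F_x/∂y = 6x^2 + 6y^2.

On z = 4, (curl F)_z = 6x^2 + 6y^2.

Convert to polar (x = r cos θ, y = r sin θ, dA = r dr dθ); the integrand becomes 6r^2, so

    ∬_D (curl F)_z dA = ∫_0^{2π} ∫_0^{3} (6r^2) · r dr dθ.

Inner (r from 0 to 3): 243/2.
Outer (θ from 0 to 2π): 243π.

Therefore ∮_C F · dr = 243π.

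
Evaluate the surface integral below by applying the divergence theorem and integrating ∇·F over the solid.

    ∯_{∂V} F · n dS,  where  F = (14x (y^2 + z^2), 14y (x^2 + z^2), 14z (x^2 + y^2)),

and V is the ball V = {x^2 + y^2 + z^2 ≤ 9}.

By the divergence theorem,

    ∯_{∂V} F · n dS = ∭_V (∇ · F) dV.

Compute the divergence:
    ∇ · F = ∂F_x/∂x + ∂F_y/∂y + ∂F_z/∂z = 14y^2 + 14z^2 + 14x^2 + 14z^2 + 14x^2 + 14y^2 = 28x^2 + 28y^2 + 28z^2.

In spherical coordinates, x = ρ sin(φ) cos(θ), y = ρ sin(φ) sin(θ), z = ρ cos(φ), dV = ρ^2 sin(φ) dρ dφ dθ, with 0 ≤ ρ ≤ 3, 0 ≤ φ ≤ π, 0 ≤ θ ≤ 2π.

The integrand, after substitution and multiplying by the volume element, becomes (28ρ^2) · ρ^2 sin(φ), so

    ∭_V (∇·F) dV = ∫_0^{2π} ∫_0^{π} ∫_0^{3} (28ρ^2) · ρ^2 sin(φ) dρ dφ dθ.

Inner (ρ from 0 to 3): 6804sin(φ)/5.
Middle (φ from 0 to π): 13608/5.
Outer (θ from 0 to 2π): 27216π/5.

Therefore ∯_{∂V} F · n dS = 27216π/5.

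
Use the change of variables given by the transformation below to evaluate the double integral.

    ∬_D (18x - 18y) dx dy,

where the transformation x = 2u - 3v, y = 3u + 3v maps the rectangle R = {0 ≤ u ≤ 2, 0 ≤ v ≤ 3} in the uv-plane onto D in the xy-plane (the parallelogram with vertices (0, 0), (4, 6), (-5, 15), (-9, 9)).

Compute the Jacobian determinant of (x, y) with respect to (u, v):

    ∂(x,y)/∂(u,v) = | 2  -3 | = (2)(3) - (-3)(3) = 15.
                   | 3  3 |

Its absolute value is |J| = 15 (the area scaling factor).

Substituting x = 2u - 3v, y = 3u + 3v into the integrand,

    18x - 18y → -18u - 108v,

so the integral becomes

    ∬_R (-18u - 108v) · |J| du dv = ∫_0^2 ∫_0^3 (-270u - 1620v) dv du.

Inner (v): -810u - 7290.
Outer (u): -16200.

Therefore ∬_D (18x - 18y) dx dy = -16200.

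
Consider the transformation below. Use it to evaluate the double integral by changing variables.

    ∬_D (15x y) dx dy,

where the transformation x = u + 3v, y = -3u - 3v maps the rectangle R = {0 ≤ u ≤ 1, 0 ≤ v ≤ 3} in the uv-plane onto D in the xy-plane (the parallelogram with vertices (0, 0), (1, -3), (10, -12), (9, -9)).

Compute the Jacobian determinant of (x, y) with respect to (u, v):

    ∂(x,y)/∂(u,v) = | 1  3 | = (1)(-3) - (3)(-3) = 6.
                   | -3  -3 |

Its absolute value is |J| = 6 (the area scaling factor).

Substituting x = u + 3v, y = -3u - 3v into the integrand,

    15x y → -45u^2 - 180u v - 135v^2,

so the integral becomes

    ∬_R (-45u^2 - 180u v - 135v^2) · |J| du dv = ∫_0^1 ∫_0^3 (-270u^2 - 1080u v - 810v^2) dv du.

Inner (v): -810u^2 - 4860u - 7290.
Outer (u): -9990.

Therefore ∬_D (15x y) dx dy = -9990.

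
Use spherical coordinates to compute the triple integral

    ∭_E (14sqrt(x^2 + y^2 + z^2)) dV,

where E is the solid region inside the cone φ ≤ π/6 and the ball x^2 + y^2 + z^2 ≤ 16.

In spherical coordinates, x = ρ sin(φ) cos(θ), y = ρ sin(φ) sin(θ), z = ρ cos(φ), and dV = ρ^2 sin(φ) dρ dφ dθ.

The integrand becomes 14ρ, so

    ∭_E (14sqrt(x^2 + y^2 + z^2)) dV = ∫_{0}^{2π} ∫_{0}^{π/6} ∫_{0}^{4} (14ρ) · ρ^2 sin(φ) dρ dφ dθ.

Inner (ρ): 896sin(φ).
Middle (φ): 896 - 448sqrt(3).
Outer (θ): 896π (2 - sqrt(3)).

Therefore the triple integral equals 896π (2 - sqrt(3)).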